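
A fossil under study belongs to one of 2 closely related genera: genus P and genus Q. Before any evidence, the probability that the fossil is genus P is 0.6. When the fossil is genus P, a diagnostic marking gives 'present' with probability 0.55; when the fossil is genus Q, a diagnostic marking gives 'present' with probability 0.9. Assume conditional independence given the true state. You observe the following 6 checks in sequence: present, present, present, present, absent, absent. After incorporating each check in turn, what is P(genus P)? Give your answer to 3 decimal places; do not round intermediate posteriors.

Apply Bayes' rule sequentially, carrying P(genus P) forward.
After 'present': P(genus P) = 0.55·0.6000 / (0.55·0.6000 + 0.9·0.4000) ≈ 0.4783
After 'present': P(genus P) = 0.55·0.4783 / (0.55·0.4783 + 0.9·0.5217) ≈ 0.3591
After 'present': P(genus P) = 0.55·0.3591 / (0.55·0.3591 + 0.9·0.6409) ≈ 0.2550
After 'present': P(genus P) = 0.55·0.2550 / (0.55·0.2550 + 0.9·0.7450) ≈ 0.1730
After 'absent': P(genus P) = 0.45·0.1730 / (0.45·0.1730 + 0.1·0.8270) ≈ 0.4849
After 'absent': P(genus P) = 0.45·0.4849 / (0.45·0.4849 + 0.1·0.5151) ≈ 0.8090

0.809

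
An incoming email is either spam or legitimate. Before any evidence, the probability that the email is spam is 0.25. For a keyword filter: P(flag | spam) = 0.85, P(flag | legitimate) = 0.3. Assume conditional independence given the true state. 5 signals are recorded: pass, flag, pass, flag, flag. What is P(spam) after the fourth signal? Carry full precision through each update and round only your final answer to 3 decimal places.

0.109

After 'pass': P(spam) = 0.15·0.2500 / (0.15·0.2500 + 0.7·0.7500) ≈ 0.0667
After 'flag': P(spam) = 0.85·0.0667 / (0.85·0.0667 + 0.3·0.9333) ≈ 0.1683
After 'pass': P(spam) = 0.15·0.1683 / (0.15·0.1683 + 0.7·0.8317) ≈ 0.0416
After 'flag': P(spam) = 0.85·0.0416 / (0.85·0.0416 + 0.3·0.9584) ≈ 0.1094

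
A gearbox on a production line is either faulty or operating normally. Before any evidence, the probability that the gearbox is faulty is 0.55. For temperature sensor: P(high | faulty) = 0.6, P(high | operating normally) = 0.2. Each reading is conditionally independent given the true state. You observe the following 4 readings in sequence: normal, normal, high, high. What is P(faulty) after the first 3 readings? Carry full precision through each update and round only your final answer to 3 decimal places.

0.478

After 'normal': P(faulty) = 0.4·0.5500 / (0.4·0.5500 + 0.8·0.4500) ≈ 0.3793
After 'normal': P(faulty) = 0.4·0.3793 / (0.4·0.3793 + 0.8·0.6207) ≈ 0.2340
After 'high': P(faulty) = 0.6·0.2340 / (0.6·0.2340 + 0.2·0.7660) ≈ 0.4783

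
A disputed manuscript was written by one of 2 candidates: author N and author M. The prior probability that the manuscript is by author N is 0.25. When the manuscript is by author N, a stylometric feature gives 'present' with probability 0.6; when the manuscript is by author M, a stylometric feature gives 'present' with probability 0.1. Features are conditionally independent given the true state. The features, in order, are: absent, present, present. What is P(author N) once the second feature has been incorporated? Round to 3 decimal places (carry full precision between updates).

After 'absent': P(author N) = 0.4·0.2500 / (0.4·0.2500 + 0.9·0.7500) ≈ 0.1290
After 'present': P(author N) = 0.6·0.1290 / (0.6·0.1290 + 0.1·0.8710) ≈ 0.4706

0.471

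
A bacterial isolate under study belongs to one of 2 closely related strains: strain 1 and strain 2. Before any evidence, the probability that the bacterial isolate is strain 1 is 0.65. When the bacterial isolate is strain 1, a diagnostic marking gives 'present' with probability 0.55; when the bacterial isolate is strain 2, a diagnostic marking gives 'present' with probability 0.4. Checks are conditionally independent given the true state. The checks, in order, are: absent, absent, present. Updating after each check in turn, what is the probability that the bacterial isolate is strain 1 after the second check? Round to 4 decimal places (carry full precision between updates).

Apply Bayes' rule sequentially, carrying P(strain 1) forward.
After 'absent': P(strain 1) = 0.45·0.6500 / (0.45·0.6500 + 0.6·0.3500) ≈ 0.5821
After 'absent': P(strain 1) = 0.45·0.5821 / (0.45·0.5821 + 0.6·0.4179) ≈ 0.5109

0.5109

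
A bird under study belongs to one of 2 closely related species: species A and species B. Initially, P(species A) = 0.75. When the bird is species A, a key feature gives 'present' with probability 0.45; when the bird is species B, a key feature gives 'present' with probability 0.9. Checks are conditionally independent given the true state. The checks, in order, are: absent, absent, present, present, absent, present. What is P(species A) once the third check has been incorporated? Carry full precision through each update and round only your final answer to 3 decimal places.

After 'absent': P(species A) = 0.55·0.7500 / (0.55·0.7500 + 0.1·0.2500) ≈ 0.9429
After 'absent': P(species A) = 0.55·0.9429 / (0.55·0.9429 + 0.1·0.0571) ≈ 0.9891
After 'present': P(species A) = 0.45·0.9891 / (0.45·0.9891 + 0.9·0.0109) ≈ 0.9784

0.978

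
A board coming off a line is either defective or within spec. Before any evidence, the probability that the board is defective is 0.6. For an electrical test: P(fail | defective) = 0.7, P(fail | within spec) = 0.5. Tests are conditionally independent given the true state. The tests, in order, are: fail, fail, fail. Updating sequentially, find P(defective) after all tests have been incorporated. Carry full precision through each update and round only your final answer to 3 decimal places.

0.805

After 'fail': P(defective) = 0.7·0.6000 / (0.7·0.6000 + 0.5·0.4000) ≈ 0.6774
After 'fail': P(defective) = 0.7·0.6774 / (0.7·0.6774 + 0.5·0.3226) ≈ 0.7462
After 'fail': P(defective) = 0.7·0.7462 / (0.7·0.7462 + 0.5·0.2538) ≈ 0.8045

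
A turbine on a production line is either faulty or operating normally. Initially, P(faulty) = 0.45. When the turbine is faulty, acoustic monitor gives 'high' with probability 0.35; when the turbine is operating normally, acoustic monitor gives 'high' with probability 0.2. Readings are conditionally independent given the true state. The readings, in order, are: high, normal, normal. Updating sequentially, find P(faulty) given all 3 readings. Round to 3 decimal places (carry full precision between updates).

Apply Bayes' rule sequentially, carrying P(faulty) forward.
After 'high': P(faulty) = 0.35·0.4500 / (0.35·0.4500 + 0.2·0.5500) ≈ 0.5888
After 'normal': P(faulty) = 0.65·0.5888 / (0.65·0.5888 + 0.8·0.4112) ≈ 0.5378
After 'normal': P(faulty) = 0.65·0.5378 / (0.65·0.5378 + 0.8·0.4622) ≈ 0.4859

0.486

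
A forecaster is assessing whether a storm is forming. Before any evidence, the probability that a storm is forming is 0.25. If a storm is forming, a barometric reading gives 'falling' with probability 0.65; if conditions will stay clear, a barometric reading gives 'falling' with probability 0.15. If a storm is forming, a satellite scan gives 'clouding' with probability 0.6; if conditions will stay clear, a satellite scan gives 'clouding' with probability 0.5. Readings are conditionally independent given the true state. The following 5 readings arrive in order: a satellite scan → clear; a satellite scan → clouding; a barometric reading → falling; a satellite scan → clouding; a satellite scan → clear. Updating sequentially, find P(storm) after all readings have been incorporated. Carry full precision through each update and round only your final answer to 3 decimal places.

Each posterior becomes the prior for the next update.
After a satellite scan='clear': P(storm) = 0.4·0.2500 / (0.4·0.2500 + 0.5·0.7500) ≈ 0.2105
After a satellite scan='clouding': P(storm) = 0.6·0.2105 / (0.6·0.2105 + 0.5·0.7895) ≈ 0.2424
After a barometric reading='falling': P(storm) = 0.65·0.2424 / (0.65·0.2424 + 0.15·0.7576) ≈ 0.5810
After a satellite scan='clouding': P(storm) = 0.6·0.5810 / (0.6·0.5810 + 0.5·0.4190) ≈ 0.6246
After a satellite scan='clear': P(storm) = 0.4·0.6246 / (0.4·0.6246 + 0.5·0.3754) ≈ 0.5710

0.571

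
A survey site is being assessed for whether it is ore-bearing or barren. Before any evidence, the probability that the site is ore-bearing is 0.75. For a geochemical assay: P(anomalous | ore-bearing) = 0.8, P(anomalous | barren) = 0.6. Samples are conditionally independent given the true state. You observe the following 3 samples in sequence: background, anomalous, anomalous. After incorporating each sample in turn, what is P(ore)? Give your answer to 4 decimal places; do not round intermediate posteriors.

After 'background': P(ore) = 0.2·0.7500 / (0.2·0.7500 + 0.4·0.2500) ≈ 0.6000
After 'anomalous': P(ore) = 0.8·0.6000 / (0.8·0.6000 + 0.6·0.4000) ≈ 0.6667
After 'anomalous': P(ore) = 0.8·0.6667 / (0.8·0.6667 + 0.6·0.3333) ≈ 0.7273

0.7273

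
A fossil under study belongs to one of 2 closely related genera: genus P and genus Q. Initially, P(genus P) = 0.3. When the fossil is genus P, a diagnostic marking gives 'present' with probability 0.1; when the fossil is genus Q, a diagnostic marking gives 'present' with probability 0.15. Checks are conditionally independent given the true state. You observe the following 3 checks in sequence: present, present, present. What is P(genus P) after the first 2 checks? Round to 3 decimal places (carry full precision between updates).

Each posterior becomes the prior for the next update.
After 'present': P(genus P) = 0.1·0.3000 / (0.1·0.3000 + 0.15·0.7000) ≈ 0.2222
After 'present': P(genus P) = 0.1·0.2222 / (0.1·0.2222 + 0.15·0.7778) ≈ 0.1600

0.160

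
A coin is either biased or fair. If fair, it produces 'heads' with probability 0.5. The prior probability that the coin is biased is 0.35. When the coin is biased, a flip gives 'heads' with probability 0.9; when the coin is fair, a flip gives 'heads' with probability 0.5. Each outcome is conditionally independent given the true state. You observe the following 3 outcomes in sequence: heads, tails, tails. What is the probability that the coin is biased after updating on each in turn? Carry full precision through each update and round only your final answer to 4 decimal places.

0.0373

After 'heads': P(biased) = 0.9·0.3500 / (0.9·0.3500 + 0.5·0.6500) ≈ 0.4922
After 'tails': P(biased) = 0.1·0.4922 / (0.1·0.4922 + 0.5·0.5078) ≈ 0.1624
After 'tails': P(biased) = 0.1·0.1624 / (0.1·0.1624 + 0.5·0.8376) ≈ 0.0373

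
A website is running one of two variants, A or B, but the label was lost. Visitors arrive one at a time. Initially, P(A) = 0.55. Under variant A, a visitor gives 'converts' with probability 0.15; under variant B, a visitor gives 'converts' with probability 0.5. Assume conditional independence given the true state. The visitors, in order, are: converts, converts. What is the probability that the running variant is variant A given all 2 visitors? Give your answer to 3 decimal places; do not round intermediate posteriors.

After 'converts': P(A) = 0.15·0.5500 / (0.15·0.5500 + 0.5·0.4500) ≈ 0.2683
After 'converts': P(A) = 0.15·0.2683 / (0.15·0.2683 + 0.5·0.7317) ≈ 0.0991

0.099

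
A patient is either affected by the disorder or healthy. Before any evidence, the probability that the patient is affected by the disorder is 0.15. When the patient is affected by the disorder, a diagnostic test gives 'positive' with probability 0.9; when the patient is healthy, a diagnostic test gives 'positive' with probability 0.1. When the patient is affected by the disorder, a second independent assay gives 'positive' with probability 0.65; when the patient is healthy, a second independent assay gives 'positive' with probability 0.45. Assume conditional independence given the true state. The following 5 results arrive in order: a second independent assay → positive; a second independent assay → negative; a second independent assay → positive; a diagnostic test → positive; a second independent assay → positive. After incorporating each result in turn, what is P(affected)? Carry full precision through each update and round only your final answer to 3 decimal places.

0.753

Each posterior becomes the prior for the next update.
After a second independent assay='positive': P(affected) = 0.65·0.1500 / (0.65·0.1500 + 0.45·0.8500) ≈ 0.2031
After a second independent assay='negative': P(affected) = 0.35·0.2031 / (0.35·0.2031 + 0.55·0.7969) ≈ 0.1396
After a second independent assay='positive': P(affected) = 0.65·0.1396 / (0.65·0.1396 + 0.45·0.8604) ≈ 0.1898
After a diagnostic test='positive': P(affected) = 0.9·0.1898 / (0.9·0.1898 + 0.1·0.8102) ≈ 0.6783
After a second independent assay='positive': P(affected) = 0.65·0.6783 / (0.65·0.6783 + 0.45·0.3217) ≈ 0.7528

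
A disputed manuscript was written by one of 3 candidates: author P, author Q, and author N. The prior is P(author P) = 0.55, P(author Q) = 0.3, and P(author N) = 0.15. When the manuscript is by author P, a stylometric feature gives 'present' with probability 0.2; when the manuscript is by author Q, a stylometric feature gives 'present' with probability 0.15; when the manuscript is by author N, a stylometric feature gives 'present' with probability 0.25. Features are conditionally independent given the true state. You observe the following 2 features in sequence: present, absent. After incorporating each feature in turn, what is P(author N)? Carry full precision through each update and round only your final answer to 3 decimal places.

Each posterior becomes the prior for the next update.
After 'present': normaliser = 0.2·0.5500 + 0.15·0.3000 + 0.25·0.1500; P(author P) ≈ 0.5714, P(author Q) ≈ 0.2338, P(author N) ≈ 0.1948
After 'absent': normaliser = 0.8·0.5714 + 0.85·0.2338 + 0.75·0.1948; P(author P) ≈ 0.5700, P(author Q) ≈ 0.2478, P(author N) ≈ 0.1822

0.182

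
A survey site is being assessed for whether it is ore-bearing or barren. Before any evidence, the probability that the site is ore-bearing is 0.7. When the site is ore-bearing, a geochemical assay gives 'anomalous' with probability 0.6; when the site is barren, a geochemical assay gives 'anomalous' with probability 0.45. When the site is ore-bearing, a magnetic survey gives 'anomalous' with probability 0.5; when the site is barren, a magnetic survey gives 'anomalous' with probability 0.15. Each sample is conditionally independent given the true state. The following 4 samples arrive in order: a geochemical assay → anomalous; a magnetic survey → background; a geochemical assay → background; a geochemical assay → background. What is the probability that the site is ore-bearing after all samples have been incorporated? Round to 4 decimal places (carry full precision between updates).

0.4919

After a geochemical assay='anomalous': P(ore) = 0.6·0.7000 / (0.6·0.7000 + 0.45·0.3000) ≈ 0.7568
After a magnetic survey='background': P(ore) = 0.5·0.7568 / (0.5·0.7568 + 0.85·0.2432) ≈ 0.6467
After a geochemical assay='background': P(ore) = 0.4·0.6467 / (0.4·0.6467 + 0.55·0.3533) ≈ 0.5710
After a geochemical assay='background': P(ore) = 0.4·0.5710 / (0.4·0.5710 + 0.55·0.4290) ≈ 0.4919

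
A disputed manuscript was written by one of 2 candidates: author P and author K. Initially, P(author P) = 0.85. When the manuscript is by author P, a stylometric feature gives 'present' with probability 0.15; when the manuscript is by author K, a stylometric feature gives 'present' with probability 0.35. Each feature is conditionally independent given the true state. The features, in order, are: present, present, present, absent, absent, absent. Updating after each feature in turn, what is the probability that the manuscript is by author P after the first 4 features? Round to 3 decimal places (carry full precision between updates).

0.368

After 'present': P(author P) = 0.15·0.8500 / (0.15·0.8500 + 0.35·0.1500) ≈ 0.7083
After 'present': P(author P) = 0.15·0.7083 / (0.15·0.7083 + 0.35·0.2917) ≈ 0.5100
After 'present': P(author P) = 0.15·0.5100 / (0.15·0.5100 + 0.35·0.4900) ≈ 0.3085
After 'absent': P(author P) = 0.85·0.3085 / (0.85·0.3085 + 0.65·0.6915) ≈ 0.3684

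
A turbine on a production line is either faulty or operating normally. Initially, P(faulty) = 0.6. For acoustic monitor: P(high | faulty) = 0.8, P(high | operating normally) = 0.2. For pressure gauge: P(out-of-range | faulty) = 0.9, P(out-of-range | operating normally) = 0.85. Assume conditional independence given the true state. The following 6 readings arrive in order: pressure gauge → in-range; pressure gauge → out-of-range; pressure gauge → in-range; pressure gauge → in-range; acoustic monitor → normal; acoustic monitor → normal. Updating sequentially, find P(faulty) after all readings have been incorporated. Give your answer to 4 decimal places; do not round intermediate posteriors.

0.0286

After pressure gauge='in-range': P(faulty) = 0.1·0.6000 / (0.1·0.6000 + 0.15·0.4000) ≈ 0.5000
After pressure gauge='out-of-range': P(faulty) = 0.9·0.5000 / (0.9·0.5000 + 0.85·0.5000) ≈ 0.5143
After pressure gauge='in-range': P(faulty) = 0.1·0.5143 / (0.1·0.5143 + 0.15·0.4857) ≈ 0.4138
After pressure gauge='in-range': P(faulty) = 0.1·0.4138 / (0.1·0.4138 + 0.15·0.5862) ≈ 0.3200
After acoustic monitor='normal': P(faulty) = 0.2·0.3200 / (0.2·0.3200 + 0.8·0.6800) ≈ 0.1053
After acoustic monitor='normal': P(faulty) = 0.2·0.1053 / (0.2·0.1053 + 0.8·0.8947) ≈ 0.0286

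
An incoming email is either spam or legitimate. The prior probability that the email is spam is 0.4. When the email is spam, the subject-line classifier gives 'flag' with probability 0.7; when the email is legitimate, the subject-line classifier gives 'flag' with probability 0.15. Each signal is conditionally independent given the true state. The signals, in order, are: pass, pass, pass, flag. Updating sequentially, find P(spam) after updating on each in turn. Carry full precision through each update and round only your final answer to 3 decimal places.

After 'pass': P(spam) = 0.3·0.4000 / (0.3·0.4000 + 0.85·0.6000) ≈ 0.1905
After 'pass': P(spam) = 0.3·0.1905 / (0.3·0.1905 + 0.85·0.8095) ≈ 0.0767
After 'pass': P(spam) = 0.3·0.0767 / (0.3·0.0767 + 0.85·0.9233) ≈ 0.0285
After 'flag': P(spam) = 0.7·0.0285 / (0.7·0.0285 + 0.15·0.9715) ≈ 0.1203

0.120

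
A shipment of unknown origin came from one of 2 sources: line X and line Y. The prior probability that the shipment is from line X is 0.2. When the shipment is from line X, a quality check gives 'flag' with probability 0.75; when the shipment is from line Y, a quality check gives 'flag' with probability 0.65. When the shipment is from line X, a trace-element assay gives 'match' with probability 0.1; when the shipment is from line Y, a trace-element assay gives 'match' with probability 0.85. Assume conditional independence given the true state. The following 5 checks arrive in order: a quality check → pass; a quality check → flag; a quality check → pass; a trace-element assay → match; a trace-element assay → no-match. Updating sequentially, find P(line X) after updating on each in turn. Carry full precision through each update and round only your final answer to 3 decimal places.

0.094

After a quality check='pass': P(line X) = 0.25·0.2000 / (0.25·0.2000 + 0.35·0.8000) ≈ 0.1515
After a quality check='flag': P(line X) = 0.75·0.1515 / (0.75·0.1515 + 0.65·0.8485) ≈ 0.1708
After a quality check='pass': P(line X) = 0.25·0.1708 / (0.25·0.1708 + 0.35·0.8292) ≈ 0.1283
After a trace-element assay='match': P(line X) = 0.1·0.1283 / (0.1·0.1283 + 0.85·0.8717) ≈ 0.0170
After a trace-element assay='no-match': P(line X) = 0.9·0.0170 / (0.9·0.0170 + 0.15·0.9830) ≈ 0.0941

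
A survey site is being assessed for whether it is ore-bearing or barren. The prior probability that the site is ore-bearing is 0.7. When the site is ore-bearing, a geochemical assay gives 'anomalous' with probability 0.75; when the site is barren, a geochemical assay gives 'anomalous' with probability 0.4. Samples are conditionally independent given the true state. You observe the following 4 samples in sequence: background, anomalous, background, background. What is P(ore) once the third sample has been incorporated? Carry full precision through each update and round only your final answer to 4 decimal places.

After 'background': P(ore) = 0.25·0.7000 / (0.25·0.7000 + 0.6·0.3000) ≈ 0.4930
After 'anomalous': P(ore) = 0.75·0.4930 / (0.75·0.4930 + 0.4·0.5070) ≈ 0.6458
After 'background': P(ore) = 0.25·0.6458 / (0.25·0.6458 + 0.6·0.3542) ≈ 0.4317

0.4317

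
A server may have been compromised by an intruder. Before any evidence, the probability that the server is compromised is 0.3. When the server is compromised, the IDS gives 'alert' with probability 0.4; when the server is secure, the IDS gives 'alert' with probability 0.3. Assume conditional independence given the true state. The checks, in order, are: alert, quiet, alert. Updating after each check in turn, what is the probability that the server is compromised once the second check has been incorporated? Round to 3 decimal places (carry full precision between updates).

After 'alert': P(compromised) = 0.4·0.3000 / (0.4·0.3000 + 0.3·0.7000) ≈ 0.3636
After 'quiet': P(compromised) = 0.6·0.3636 / (0.6·0.3636 + 0.7·0.6364) ≈ 0.3288

0.329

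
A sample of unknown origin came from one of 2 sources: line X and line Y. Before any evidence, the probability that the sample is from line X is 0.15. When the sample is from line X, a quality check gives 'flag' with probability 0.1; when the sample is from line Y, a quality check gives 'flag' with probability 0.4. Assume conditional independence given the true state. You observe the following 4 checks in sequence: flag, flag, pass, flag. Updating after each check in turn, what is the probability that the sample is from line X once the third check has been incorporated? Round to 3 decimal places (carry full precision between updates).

Each posterior becomes the prior for the next update.
After 'flag': P(line X) = 0.1·0.1500 / (0.1·0.1500 + 0.4·0.8500) ≈ 0.0423
After 'flag': P(line X) = 0.1·0.0423 / (0.1·0.0423 + 0.4·0.9577) ≈ 0.0109
After 'pass': P(line X) = 0.9·0.0109 / (0.9·0.0109 + 0.6·0.9891) ≈ 0.0163

0.016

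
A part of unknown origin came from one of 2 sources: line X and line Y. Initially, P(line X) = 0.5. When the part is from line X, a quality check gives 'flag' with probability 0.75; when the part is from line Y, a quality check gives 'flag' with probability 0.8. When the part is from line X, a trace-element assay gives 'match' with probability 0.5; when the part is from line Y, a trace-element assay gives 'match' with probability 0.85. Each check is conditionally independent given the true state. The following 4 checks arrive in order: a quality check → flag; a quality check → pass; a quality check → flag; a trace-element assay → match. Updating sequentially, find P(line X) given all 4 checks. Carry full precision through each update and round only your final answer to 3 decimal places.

0.393

Each posterior becomes the prior for the next update.
After a quality check='flag': P(line X) = 0.75·0.5000 / (0.75·0.5000 + 0.8·0.5000) ≈ 0.4839
After a quality check='pass': P(line X) = 0.25·0.4839 / (0.25·0.4839 + 0.2·0.5161) ≈ 0.5396
After a quality check='flag': P(line X) = 0.75·0.5396 / (0.75·0.5396 + 0.8·0.4604) ≈ 0.5235
After a trace-element assay='match': P(line X) = 0.5·0.5235 / (0.5·0.5235 + 0.85·0.4765) ≈ 0.3926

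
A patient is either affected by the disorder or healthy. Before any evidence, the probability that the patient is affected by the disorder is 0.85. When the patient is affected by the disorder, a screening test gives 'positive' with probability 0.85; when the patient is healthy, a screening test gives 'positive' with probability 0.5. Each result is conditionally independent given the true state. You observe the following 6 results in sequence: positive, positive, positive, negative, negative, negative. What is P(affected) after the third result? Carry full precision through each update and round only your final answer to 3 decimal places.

0.965

After 'positive': P(affected) = 0.85·0.8500 / (0.85·0.8500 + 0.5·0.1500) ≈ 0.9060
After 'positive': P(affected) = 0.85·0.9060 / (0.85·0.9060 + 0.5·0.0940) ≈ 0.9425
After 'positive': P(affected) = 0.85·0.9425 / (0.85·0.9425 + 0.5·0.0575) ≈ 0.9653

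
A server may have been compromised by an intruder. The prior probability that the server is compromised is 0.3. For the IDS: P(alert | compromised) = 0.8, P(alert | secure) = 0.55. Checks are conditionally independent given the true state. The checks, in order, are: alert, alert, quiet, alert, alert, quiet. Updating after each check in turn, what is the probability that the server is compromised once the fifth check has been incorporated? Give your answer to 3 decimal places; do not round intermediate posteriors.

Each posterior becomes the prior for the next update.
After 'alert': P(compromised) = 0.8·0.3000 / (0.8·0.3000 + 0.55·0.7000) ≈ 0.3840
After 'alert': P(compromised) = 0.8·0.3840 / (0.8·0.3840 + 0.55·0.6160) ≈ 0.4755
After 'quiet': P(compromised) = 0.2·0.4755 / (0.2·0.4755 + 0.45·0.5245) ≈ 0.2872
After 'alert': P(compromised) = 0.8·0.2872 / (0.8·0.2872 + 0.55·0.7128) ≈ 0.3696
After 'alert': P(compromised) = 0.8·0.3696 / (0.8·0.3696 + 0.55·0.6304) ≈ 0.4602

0.460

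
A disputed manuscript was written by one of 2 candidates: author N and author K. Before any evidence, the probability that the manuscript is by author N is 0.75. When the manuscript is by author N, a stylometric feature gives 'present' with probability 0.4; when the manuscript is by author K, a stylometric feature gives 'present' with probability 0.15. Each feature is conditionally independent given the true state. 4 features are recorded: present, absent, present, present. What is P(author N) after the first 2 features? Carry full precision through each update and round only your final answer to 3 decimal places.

0.850

After 'present': P(author N) = 0.4·0.7500 / (0.4·0.7500 + 0.15·0.2500) ≈ 0.8889
After 'absent': P(author N) = 0.6·0.8889 / (0.6·0.8889 + 0.85·0.1111) ≈ 0.8496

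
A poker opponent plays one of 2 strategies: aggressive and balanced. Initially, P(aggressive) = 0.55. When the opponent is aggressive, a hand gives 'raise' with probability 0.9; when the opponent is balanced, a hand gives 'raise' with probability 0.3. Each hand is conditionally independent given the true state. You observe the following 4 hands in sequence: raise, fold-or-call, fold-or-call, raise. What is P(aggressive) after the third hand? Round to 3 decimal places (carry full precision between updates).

After 'raise': P(aggressive) = 0.9·0.5500 / (0.9·0.5500 + 0.3·0.4500) ≈ 0.7857
After 'fold-or-call': P(aggressive) = 0.1·0.7857 / (0.1·0.7857 + 0.7·0.2143) ≈ 0.3438
After 'fold-or-call': P(aggressive) = 0.1·0.3438 / (0.1·0.3438 + 0.7·0.6562) ≈ 0.0696

0.070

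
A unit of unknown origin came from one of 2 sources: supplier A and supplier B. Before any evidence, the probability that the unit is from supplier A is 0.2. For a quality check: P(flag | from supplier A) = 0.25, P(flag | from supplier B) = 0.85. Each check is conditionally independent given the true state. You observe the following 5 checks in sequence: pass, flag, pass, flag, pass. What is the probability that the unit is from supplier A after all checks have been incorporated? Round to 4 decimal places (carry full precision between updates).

Each posterior becomes the prior for the next update.
After 'pass': P(supplier A) = 0.75·0.2000 / (0.75·0.2000 + 0.15·0.8000) ≈ 0.5556
After 'flag': P(supplier A) = 0.25·0.5556 / (0.25·0.5556 + 0.85·0.4444) ≈ 0.2688
After 'pass': P(supplier A) = 0.75·0.2688 / (0.75·0.2688 + 0.15·0.7312) ≈ 0.6477
After 'flag': P(supplier A) = 0.25·0.6477 / (0.25·0.6477 + 0.85·0.3523) ≈ 0.3509
After 'pass': P(supplier A) = 0.75·0.3509 / (0.75·0.3509 + 0.15·0.6491) ≈ 0.7300

0.7300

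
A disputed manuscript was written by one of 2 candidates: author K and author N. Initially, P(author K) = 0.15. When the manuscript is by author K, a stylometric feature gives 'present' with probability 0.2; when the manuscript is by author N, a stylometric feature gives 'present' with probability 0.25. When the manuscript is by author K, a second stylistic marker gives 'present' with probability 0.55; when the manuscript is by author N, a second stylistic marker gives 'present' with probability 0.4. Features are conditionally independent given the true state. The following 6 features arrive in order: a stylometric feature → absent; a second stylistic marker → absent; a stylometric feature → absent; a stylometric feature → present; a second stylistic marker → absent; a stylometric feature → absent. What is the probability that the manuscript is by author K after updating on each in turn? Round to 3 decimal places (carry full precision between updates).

0.088

Each posterior becomes the prior for the next update.
After a stylometric feature='absent': P(author K) = 0.8·0.1500 / (0.8·0.1500 + 0.75·0.8500) ≈ 0.1584
After a second stylistic marker='absent': P(author K) = 0.45·0.1584 / (0.45·0.1584 + 0.6·0.8416) ≈ 0.1237
After a stylometric feature='absent': P(author K) = 0.8·0.1237 / (0.8·0.1237 + 0.75·0.8763) ≈ 0.1309
After a stylometric feature='present': P(author K) = 0.2·0.1309 / (0.2·0.1309 + 0.25·0.8691) ≈ 0.1075
After a second stylistic marker='absent': P(author K) = 0.45·0.1075 / (0.45·0.1075 + 0.6·0.8925) ≈ 0.0829
After a stylometric feature='absent': P(author K) = 0.8·0.0829 / (0.8·0.0829 + 0.75·0.9171) ≈ 0.0879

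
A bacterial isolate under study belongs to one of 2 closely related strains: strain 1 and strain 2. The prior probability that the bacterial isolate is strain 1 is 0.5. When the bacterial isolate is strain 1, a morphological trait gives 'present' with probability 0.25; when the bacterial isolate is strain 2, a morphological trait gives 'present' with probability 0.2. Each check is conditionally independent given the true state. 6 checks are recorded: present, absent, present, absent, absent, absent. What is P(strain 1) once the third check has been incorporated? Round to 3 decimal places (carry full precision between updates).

0.594

After 'present': P(strain 1) = 0.25·0.5000 / (0.25·0.5000 + 0.2·0.5000) ≈ 0.5556
After 'absent': P(strain 1) = 0.75·0.5556 / (0.75·0.5556 + 0.8·0.4444) ≈ 0.5396
After 'present': P(strain 1) = 0.25·0.5396 / (0.25·0.5396 + 0.2·0.4604) ≈ 0.5943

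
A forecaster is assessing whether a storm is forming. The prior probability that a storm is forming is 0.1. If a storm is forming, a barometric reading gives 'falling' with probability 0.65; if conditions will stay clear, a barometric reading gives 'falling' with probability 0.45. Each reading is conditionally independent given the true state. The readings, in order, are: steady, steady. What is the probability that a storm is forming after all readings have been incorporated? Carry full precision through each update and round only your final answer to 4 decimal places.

After 'steady': P(storm) = 0.35·0.1000 / (0.35·0.1000 + 0.55·0.9000) ≈ 0.0660
After 'steady': P(storm) = 0.35·0.0660 / (0.35·0.0660 + 0.55·0.9340) ≈ 0.0431

0.0431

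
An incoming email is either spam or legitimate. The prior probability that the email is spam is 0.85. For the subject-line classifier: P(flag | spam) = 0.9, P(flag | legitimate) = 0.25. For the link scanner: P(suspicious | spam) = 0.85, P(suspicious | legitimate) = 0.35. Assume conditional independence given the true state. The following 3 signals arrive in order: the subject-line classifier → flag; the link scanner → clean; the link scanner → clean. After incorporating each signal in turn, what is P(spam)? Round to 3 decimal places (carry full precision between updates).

0.521

After the subject-line classifier='flag': P(spam) = 0.9·0.8500 / (0.9·0.8500 + 0.25·0.1500) ≈ 0.9533
After the link scanner='clean': P(spam) = 0.15·0.9533 / (0.15·0.9533 + 0.65·0.0467) ≈ 0.8248
After the link scanner='clean': P(spam) = 0.15·0.8248 / (0.15·0.8248 + 0.65·0.1752) ≈ 0.5207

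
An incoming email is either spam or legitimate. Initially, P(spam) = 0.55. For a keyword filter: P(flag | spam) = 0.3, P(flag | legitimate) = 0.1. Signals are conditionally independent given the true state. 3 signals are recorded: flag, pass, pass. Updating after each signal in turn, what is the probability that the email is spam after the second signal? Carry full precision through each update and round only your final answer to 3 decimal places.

After 'flag': P(spam) = 0.3·0.5500 / (0.3·0.5500 + 0.1·0.4500) ≈ 0.7857
After 'pass': P(spam) = 0.7·0.7857 / (0.7·0.7857 + 0.9·0.2143) ≈ 0.7404

0.740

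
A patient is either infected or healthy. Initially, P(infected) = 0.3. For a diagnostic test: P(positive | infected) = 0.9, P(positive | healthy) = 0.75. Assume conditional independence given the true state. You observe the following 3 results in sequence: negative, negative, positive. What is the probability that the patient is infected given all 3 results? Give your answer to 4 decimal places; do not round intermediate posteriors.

After 'negative': P(infected) = 0.1·0.3000 / (0.1·0.3000 + 0.25·0.7000) ≈ 0.1463
After 'negative': P(infected) = 0.1·0.1463 / (0.1·0.1463 + 0.25·0.8537) ≈ 0.0642
After 'positive': P(infected) = 0.9·0.0642 / (0.9·0.0642 + 0.75·0.9358) ≈ 0.0760

0.0760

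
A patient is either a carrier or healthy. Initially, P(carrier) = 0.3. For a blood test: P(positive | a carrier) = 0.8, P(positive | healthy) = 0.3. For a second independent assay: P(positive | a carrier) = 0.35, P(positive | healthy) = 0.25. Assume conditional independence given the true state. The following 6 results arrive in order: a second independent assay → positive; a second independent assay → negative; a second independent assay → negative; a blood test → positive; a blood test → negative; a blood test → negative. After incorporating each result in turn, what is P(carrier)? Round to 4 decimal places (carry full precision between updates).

After a second independent assay='positive': P(carrier) = 0.35·0.3000 / (0.35·0.3000 + 0.25·0.7000) ≈ 0.3750
After a second independent assay='negative': P(carrier) = 0.65·0.3750 / (0.65·0.3750 + 0.75·0.6250) ≈ 0.3421
After a second independent assay='negative': P(carrier) = 0.65·0.3421 / (0.65·0.3421 + 0.75·0.6579) ≈ 0.3107
After a blood test='positive': P(carrier) = 0.8·0.3107 / (0.8·0.3107 + 0.3·0.6893) ≈ 0.5458
After a blood test='negative': P(carrier) = 0.2·0.5458 / (0.2·0.5458 + 0.7·0.4542) ≈ 0.2556
After a blood test='negative': P(carrier) = 0.2·0.2556 / (0.2·0.2556 + 0.7·0.7444) ≈ 0.0893

0.0893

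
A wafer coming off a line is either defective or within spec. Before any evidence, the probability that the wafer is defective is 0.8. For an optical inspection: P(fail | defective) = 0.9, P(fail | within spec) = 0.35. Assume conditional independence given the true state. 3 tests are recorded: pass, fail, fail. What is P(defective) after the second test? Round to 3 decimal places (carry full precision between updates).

0.613

After 'pass': P(defective) = 0.1·0.8000 / (0.1·0.8000 + 0.65·0.2000) ≈ 0.3810
After 'fail': P(defective) = 0.9·0.3810 / (0.9·0.3810 + 0.35·0.6190) ≈ 0.6128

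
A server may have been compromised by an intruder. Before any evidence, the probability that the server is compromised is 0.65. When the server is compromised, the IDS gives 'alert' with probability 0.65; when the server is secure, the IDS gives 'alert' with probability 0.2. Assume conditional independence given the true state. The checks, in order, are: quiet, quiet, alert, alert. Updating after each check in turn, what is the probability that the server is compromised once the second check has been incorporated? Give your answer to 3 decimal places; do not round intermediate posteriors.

After 'quiet': P(compromised) = 0.35·0.6500 / (0.35·0.6500 + 0.8·0.3500) ≈ 0.4483
After 'quiet': P(compromised) = 0.35·0.4483 / (0.35·0.4483 + 0.8·0.5517) ≈ 0.2622

0.262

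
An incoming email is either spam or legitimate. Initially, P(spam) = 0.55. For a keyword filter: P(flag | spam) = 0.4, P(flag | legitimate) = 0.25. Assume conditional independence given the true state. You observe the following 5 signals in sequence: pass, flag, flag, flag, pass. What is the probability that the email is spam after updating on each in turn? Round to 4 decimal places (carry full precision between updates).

After 'pass': P(spam) = 0.6·0.5500 / (0.6·0.5500 + 0.75·0.4500) ≈ 0.4944
After 'flag': P(spam) = 0.4·0.4944 / (0.4·0.4944 + 0.25·0.5056) ≈ 0.6101
After 'flag': P(spam) = 0.4·0.6101 / (0.4·0.6101 + 0.25·0.3899) ≈ 0.7145
After 'flag': P(spam) = 0.4·0.7145 / (0.4·0.7145 + 0.25·0.2855) ≈ 0.8002
After 'pass': P(spam) = 0.6·0.8002 / (0.6·0.8002 + 0.75·0.1998) ≈ 0.7621

0.7621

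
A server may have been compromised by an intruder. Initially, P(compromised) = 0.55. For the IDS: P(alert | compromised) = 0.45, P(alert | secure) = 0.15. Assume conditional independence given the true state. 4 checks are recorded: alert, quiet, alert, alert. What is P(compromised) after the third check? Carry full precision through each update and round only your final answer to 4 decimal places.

0.8768

After 'alert': P(compromised) = 0.45·0.5500 / (0.45·0.5500 + 0.15·0.4500) ≈ 0.7857
After 'quiet': P(compromised) = 0.55·0.7857 / (0.55·0.7857 + 0.85·0.2143) ≈ 0.7035
After 'alert': P(compromised) = 0.45·0.7035 / (0.45·0.7035 + 0.15·0.2965) ≈ 0.8768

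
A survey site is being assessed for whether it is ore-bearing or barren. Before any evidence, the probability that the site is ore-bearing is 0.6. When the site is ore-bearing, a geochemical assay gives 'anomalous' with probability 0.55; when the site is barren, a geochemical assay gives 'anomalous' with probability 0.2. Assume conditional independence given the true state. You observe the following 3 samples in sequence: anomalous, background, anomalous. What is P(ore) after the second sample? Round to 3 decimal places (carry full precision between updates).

After 'anomalous': P(ore) = 0.55·0.6000 / (0.55·0.6000 + 0.2·0.4000) ≈ 0.8049
After 'background': P(ore) = 0.45·0.8049 / (0.45·0.8049 + 0.8·0.1951) ≈ 0.6988

0.699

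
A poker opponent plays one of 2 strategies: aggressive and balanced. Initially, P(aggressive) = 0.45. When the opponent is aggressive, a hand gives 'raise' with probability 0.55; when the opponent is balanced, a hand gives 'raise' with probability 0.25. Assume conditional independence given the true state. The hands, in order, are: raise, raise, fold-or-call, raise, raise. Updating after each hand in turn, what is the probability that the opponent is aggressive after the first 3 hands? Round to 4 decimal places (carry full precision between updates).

0.7038

After 'raise': P(aggressive) = 0.55·0.4500 / (0.55·0.4500 + 0.25·0.5500) ≈ 0.6429
After 'raise': P(aggressive) = 0.55·0.6429 / (0.55·0.6429 + 0.25·0.3571) ≈ 0.7984
After 'fold-or-call': P(aggressive) = 0.45·0.7984 / (0.45·0.7984 + 0.75·0.2016) ≈ 0.7038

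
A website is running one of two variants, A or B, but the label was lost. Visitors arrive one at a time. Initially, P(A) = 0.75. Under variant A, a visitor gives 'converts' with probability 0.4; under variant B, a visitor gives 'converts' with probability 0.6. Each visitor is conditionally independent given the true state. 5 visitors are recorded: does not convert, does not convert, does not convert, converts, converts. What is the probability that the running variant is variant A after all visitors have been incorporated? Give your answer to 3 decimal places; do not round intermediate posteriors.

0.818

Apply Bayes' rule sequentially, carrying P(A) forward.
After 'does not convert': P(A) = 0.6·0.7500 / (0.6·0.7500 + 0.4·0.2500) ≈ 0.8182
After 'does not convert': P(A) = 0.6·0.8182 / (0.6·0.8182 + 0.4·0.1818) ≈ 0.8710
After 'does not convert': P(A) = 0.6·0.8710 / (0.6·0.8710 + 0.4·0.1290) ≈ 0.9101
After 'converts': P(A) = 0.4·0.9101 / (0.4·0.9101 + 0.6·0.0899) ≈ 0.8710
After 'converts': P(A) = 0.4·0.8710 / (0.4·0.8710 + 0.6·0.1290) ≈ 0.8182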